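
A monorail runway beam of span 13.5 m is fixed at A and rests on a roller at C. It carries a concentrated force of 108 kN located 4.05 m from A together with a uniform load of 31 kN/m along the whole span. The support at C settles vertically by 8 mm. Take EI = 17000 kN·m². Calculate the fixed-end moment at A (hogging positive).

M_A = 968.7 kN·m

Take the reaction at C as the redundant and release it; the primary structure is a cantilever fixed at A.
Free-end deflection of the primary structure under the applied loading (downward +):
  point load 108 at a = 4.05: Pa²(3L − a)/(6EI) = 10762/EI
  UDL 31: wL⁴/(8EI) = 128708/EI
  δ_0 = 139470/EI
Tip deflection under a unit load at C: L³/(3EI) = 820.1/EI.
With EI = 17000 kN·m²: δ_0 = 8.2041 m and δ_{CC} = 0.048243 m/kN.
Compatibility — the beam at C must follow the support down by 0.008 m: δ_0 − R_C·δ_{CC} = 0.008, so R_C = (8.2041 − 0.008)/0.048243 = 169.9 kN.
Moment equilibrium about A: M_A = Σ(load moments about A) − R_C·L = 3262 − 169.9×13.5 = 968.7 kN·m.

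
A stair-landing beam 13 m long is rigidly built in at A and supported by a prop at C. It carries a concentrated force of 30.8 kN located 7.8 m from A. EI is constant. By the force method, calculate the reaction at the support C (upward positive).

R_C = 13.31 kN

Take the reaction at C as the redundant and release it; the primary structure is a cantilever fixed at A.
Free-end deflection of the primary structure under the applied loading (downward +):
  point load 30.8 at a = 7.8: Pa²(3L − a)/(6EI) = 9744/EI
Flexibility coefficient — unit upward force at C: δ_{CC} = L³/(3EI) = 732.3/EI.
Compatibility at C: δ_0 − R_C·δ_{CC} = 0, so R_C = 9744/732.3 = 13.31 kN.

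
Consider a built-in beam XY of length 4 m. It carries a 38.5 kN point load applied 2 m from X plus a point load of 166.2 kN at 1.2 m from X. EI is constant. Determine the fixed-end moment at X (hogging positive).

Take the two fixed-end moments M_X, M_Y as redundants; the released structure is the simple span XY.
On the primary (simply-supported) span, the end slopes from the loading are:
  at X: point load 38.5 at a = 2: Pab(L + b)/(6LEI) = 38.5/EI
  at Y: point load 38.5 at a = 2: Pab(L + a)/(6LEI) = 38.5/EI
  at X: point load 166.2 at a = 1.2: Pab(L + b)/(6LEI) = 158.2/EI
  at Y: point load 166.2 at a = 1.2: Pab(L + a)/(6LEI) = 121/EI
  θ_X0 = 196.7/EI,  θ_Y0 = 159.5/EI
Flexibility coefficients: a unit moment at one end gives L/(3EI) there and L/(6EI) at the far end, so f₁₁ = f₂₂ = 1.333/EI and f₁₂ = f₂₁ = 0.6667/EI.
Compatibility — zero rotation at each built-in end:
  1.333 M_X + 0.6667 M_Y = 196.7
  0.6667 M_X + 1.333 M_Y = 159.5
Solving the pair gives M_X = 117 kN·m and M_Y = 61.13 kN·m (hogging).

M_X = 117 kN·m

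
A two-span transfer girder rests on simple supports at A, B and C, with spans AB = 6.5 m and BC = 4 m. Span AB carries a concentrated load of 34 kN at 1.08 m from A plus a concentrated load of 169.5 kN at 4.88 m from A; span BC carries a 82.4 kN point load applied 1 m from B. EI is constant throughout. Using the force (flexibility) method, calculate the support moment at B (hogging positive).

Release continuity at B by inserting a hinge; the redundant is the internal moment M_B. The primary structure is two simply-supported spans AB and BC.
End slopes at the hinge B, treating each span as simply supported:
  span AB: point load 34 at a = 1.08: Pab(L + a)/(6LEI) = 38.68/EI
  span AB: point load 169.5 at a = 4.88: Pab(L + a)/(6LEI) = 391/EI
  span BC: point load 82.4 at a = 1: Pab(L + b)/(6LEI) = 72.1/EI
  relative rotation θ_0 = (429.7 + 72.1)/EI = 501.8/EI
A unit hogging moment at B produces rotation L₁/(3EI) + L₂/(3EI) = 3.5/EI.
Compatibility: M_B·(L₁+L₂)/(3EI) = θ_0, giving M_B = 143.4 kN·m (hogging).

M_B = 143.4 kN·m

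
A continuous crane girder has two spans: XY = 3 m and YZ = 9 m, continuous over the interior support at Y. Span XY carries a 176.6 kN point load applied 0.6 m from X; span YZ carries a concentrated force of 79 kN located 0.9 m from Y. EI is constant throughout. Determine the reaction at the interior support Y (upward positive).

Take M_Y as the redundant. Released structure: two simple spans XY and YZ with a hinge at Y.
End slopes at the hinge Y, treating each span as simply supported:
  span XY: point load 176.6 at a = 0.6: Pab(L + a)/(6LEI) = 50.86/EI
  span YZ: point load 79 at a = 0.9: Pab(L + b)/(6LEI) = 182.4/EI
  relative rotation θ_0 = (50.86 + 182.4)/EI = 233.2/EI
A unit hogging moment at Y produces rotation L₁/(3EI) + L₂/(3EI) = 4/EI.
Slope continuity at Y: θ_0 = M_Y·4/EI, so M_Y = 233.2/4 = 58.31 kN·m (hogging).
Span XY, ΣM about X with M_Y applied at Y: R_Y^{XY}·3 = 106 + 58.31, so R_Y^{XY} = 54.76 kN and R_X = 176.6 − 54.76 = 121.8 kN.
Span YZ, ΣM about Z: R_Y^{YZ}·9 = 639.9 + 58.31, so R_Y^{YZ} = 77.58 kN and R_Z = 79 − 77.58 = 1.421 kN.
R_Y = 54.76 + 77.58 = 132.3 kN.

R_Y = 132.3 kN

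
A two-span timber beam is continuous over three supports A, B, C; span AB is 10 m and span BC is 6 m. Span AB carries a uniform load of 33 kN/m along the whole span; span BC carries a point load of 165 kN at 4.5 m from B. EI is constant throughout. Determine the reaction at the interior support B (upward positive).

R_B = 286.6 kN

Insert a hinge at B; M_B is the redundant, and each span becomes simply supported.
Discontinuity in slope at B on the released structure — sum the simple-span end rotations:
  span AB: UDL 33: wL³/(24EI) = 1375/EI
  span BC: point load 165 at a = 4.5: Pab(L + b)/(6LEI) = 232/EI
  relative rotation θ_0 = (1375 + 232)/EI = 1607/EI
A unit hogging moment at B produces rotation L₁/(3EI) + L₂/(3EI) = 5.333/EI.
Compatibility: M_B·(L₁+L₂)/(3EI) = θ_0, giving M_B = 301.3 kN·m (hogging).
Span AB, ΣM about A with M_B applied at B: R_B^{AB}·10 = 1650 + 301.3, so R_B^{AB} = 195.1 kN and R_A = 330 − 195.1 = 134.9 kN.
Span BC, ΣM about C: R_B^{BC}·6 = 247.5 + 301.3, so R_B^{BC} = 91.47 kN and R_C = 165 − 91.47 = 73.53 kN.
R_B = 195.1 + 91.47 = 286.6 kN.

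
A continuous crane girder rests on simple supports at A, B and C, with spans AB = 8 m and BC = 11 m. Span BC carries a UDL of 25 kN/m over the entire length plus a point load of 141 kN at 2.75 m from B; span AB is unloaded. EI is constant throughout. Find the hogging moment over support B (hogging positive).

M_B = 366.2 kN·m

Insert a hinge at B; M_B is the redundant, and each span becomes simply supported.
Rotations at B on the released spans (each span's end-slope, ×1/EI):
  span BC: UDL 25: wL³/(24EI) = 1386/EI
  span BC: point load 141 at a = 2.75: Pab(L + b)/(6LEI) = 933/EI
  relative rotation θ_0 = (0 + 2319)/EI = 2319/EI
A unit hogging moment at B produces rotation L₁/(3EI) + L₂/(3EI) = 6.333/EI.
Compatibility: M_B·(L₁+L₂)/(3EI) = θ_0, giving M_B = 366.2 kN·m (hogging).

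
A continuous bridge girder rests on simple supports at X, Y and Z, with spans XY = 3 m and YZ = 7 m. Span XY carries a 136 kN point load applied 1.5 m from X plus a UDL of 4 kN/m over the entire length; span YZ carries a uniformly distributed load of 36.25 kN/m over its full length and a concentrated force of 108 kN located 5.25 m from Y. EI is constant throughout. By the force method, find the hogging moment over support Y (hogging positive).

Release continuity at Y by inserting a hinge; the redundant is the internal moment M_Y. The primary structure is two simply-supported spans XY and YZ.
End slopes at the hinge Y, treating each span as simply supported:
  span XY: point load 136 at a = 1.5: Pab(L + a)/(6LEI) = 76.5/EI
  span XY: UDL 4: wL³/(24EI) = 4.5/EI
  span YZ: UDL 36.25: wL³/(24EI) = 518.1/EI
  span YZ: point load 108 at a = 5.25: Pab(L + b)/(6LEI) = 206.7/EI
  relative rotation θ_0 = (81 + 724.8)/EI = 805.8/EI
A unit hogging moment at Y produces rotation L₁/(3EI) + L₂/(3EI) = 3.333/EI.
Compatibility: M_Y·(L₁+L₂)/(3EI) = θ_0, giving M_Y = 241.7 kN·m (hogging).

M_Y = 241.7 kN·m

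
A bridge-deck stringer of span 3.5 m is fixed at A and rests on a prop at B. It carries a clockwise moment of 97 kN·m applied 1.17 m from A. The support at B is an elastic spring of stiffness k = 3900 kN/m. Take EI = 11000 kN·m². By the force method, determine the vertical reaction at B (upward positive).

R_B = 19.33 kN

Choose R_B as the redundant. The primary structure is the cantilever fixed at A.
Downward deflection at the released point B due to the loads:
  clockwise couple 97 at a = 1.17: M₀a(2L − a)/(2EI) = 330.8/EI
Flexibility coefficient — unit upward force at B: δ_{BB} = L³/(3EI) = 14.29/EI.
With EI = 11000 kN·m²: δ_0 = 0.030075 m and δ_{BB} = 0.001299 m/kN.
Compatibility — the spring shortens by R_B/k under the reaction it provides: δ_0 − R_B·δ_{BB} = R_B/k. With 1/k = 0.000256 m/kN, R_B = δ_0 / (δ_{BB} + 1/k) = 0.030075 / (0.001299 + 0.000256) = 19.33 kN.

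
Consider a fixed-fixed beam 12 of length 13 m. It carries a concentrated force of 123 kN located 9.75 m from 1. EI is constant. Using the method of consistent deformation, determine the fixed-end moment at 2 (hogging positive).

M_2 = 224.9 kN·m

Release both end moments; the primary structure is a simply-supported span 12 with redundants M_1 and M_2.
End rotations of the released simple span under the applied load (×1/EI):
  at 1: point load 123 at a = 9.75: Pab(L + b)/(6LEI) = 812/EI
  at 2: point load 123 at a = 9.75: Pab(L + a)/(6LEI) = 1137/EI
  θ_10 = 812/EI,  θ_20 = 1137/EI
Flexibility coefficients: a unit moment at one end gives L/(3EI) there and L/(6EI) at the far end, so f₁₁ = f₂₂ = 4.333/EI and f₁₂ = f₂₁ = 2.167/EI.
Compatibility — zero rotation at each built-in end:
  4.333 M_1 + 2.167 M_2 = 812
  2.167 M_1 + 4.333 M_2 = 1137
Solving the pair gives M_1 = 74.95 kN·m and M_2 = 224.9 kN·m (hogging).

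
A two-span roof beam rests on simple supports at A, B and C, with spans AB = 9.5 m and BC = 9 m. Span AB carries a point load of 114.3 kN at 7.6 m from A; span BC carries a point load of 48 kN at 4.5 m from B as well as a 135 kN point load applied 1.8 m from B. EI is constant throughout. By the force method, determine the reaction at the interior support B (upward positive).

Release continuity at B by inserting a hinge; the redundant is the internal moment M_B. The primary structure is two simply-supported spans AB and BC.
Discontinuity in slope at B on the released structure — sum the simple-span end rotations:
  span AB: point load 114.3 at a = 7.6: Pab(L + a)/(6LEI) = 495.1/EI
  span BC: point load 48 at a = 4.5: Pab(L + b)/(6LEI) = 243/EI
  span BC: point load 135 at a = 1.8: Pab(L + b)/(6LEI) = 524.9/EI
  relative rotation θ_0 = (495.1 + 767.9)/EI = 1263/EI
A unit hogging moment at B produces rotation L₁/(3EI) + L₂/(3EI) = 6.167/EI.
Compatibility: M_B·(L₁+L₂)/(3EI) = θ_0, giving M_B = 204.8 kN·m (hogging).
Span AB, ΣM about A with M_B applied at B: R_B^{AB}·9.5 = 868.7 + 204.8, so R_B^{AB} = 113 kN and R_A = 114.3 − 113 = 1.3 kN.
Span BC, ΣM about C: R_B^{BC}·9 = 1188 + 204.8, so R_B^{BC} = 154.8 kN and R_C = 183 − 154.8 = 28.24 kN.
R_B = 113 + 154.8 = 267.8 kN.

R_B = 267.8 kN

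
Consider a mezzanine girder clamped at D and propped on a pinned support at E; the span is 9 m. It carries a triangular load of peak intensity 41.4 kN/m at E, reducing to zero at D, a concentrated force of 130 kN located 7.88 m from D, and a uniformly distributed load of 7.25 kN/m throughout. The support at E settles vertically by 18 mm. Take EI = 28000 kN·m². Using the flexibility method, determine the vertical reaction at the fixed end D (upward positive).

R_D = 150.8 kN

Choose R_E as the redundant. The primary structure is the cantilever fixed at D.
Downward deflection at the released point E due to the loads:
  triangular load, peak 41.4 at the free end: 11w₀L⁴/(120EI) = 24899/EI
  point load 130 at a = 7.88: Pa²(3L − a)/(6EI) = 25724/EI
  UDL 7.25: wL⁴/(8EI) = 5946/EI
  δ_0 = 56569/EI
Flexibility coefficient — unit upward force at E: δ_{EE} = L³/(3EI) = 243/EI.
With EI = 28000 kN·m²: δ_0 = 2.0203 m and δ_{EE} = 0.008679 m/kN.
Compatibility — the beam at E must follow the support down by 0.018 m: δ_0 − R_E·δ_{EE} = 0.018, so R_E = (2.0203 − 0.018)/0.008679 = 230.7 kN.
Vertical equilibrium: R_D = ΣP − R_E = 381.6 − 230.7 = 150.8 kN.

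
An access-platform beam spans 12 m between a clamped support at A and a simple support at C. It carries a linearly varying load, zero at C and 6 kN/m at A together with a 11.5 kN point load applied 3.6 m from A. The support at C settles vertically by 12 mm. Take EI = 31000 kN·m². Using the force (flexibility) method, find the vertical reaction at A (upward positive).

Release the roller at C. Primary structure: cantilever fixed at A.
Deflection at C on the released cantilever, summing each load's contribution:
  triangular load, peak 6 at the fixed end: w₀L⁴/(30EI) = 4147/EI
  point load 11.5 at a = 3.6: Pa²(3L − a)/(6EI) = 804.8/EI
  δ_0 = 4952/EI
Tip deflection under a unit load at C: L³/(3EI) = 576/EI.
With EI = 31000 kN·m²: δ_0 = 0.15974 m and δ_{CC} = 0.018581 m/kN.
Compatibility — the beam at C must follow the support down by 0.012 m: δ_0 − R_C·δ_{CC} = 0.012, so R_C = (0.15974 − 0.012)/0.018581 = 7.951 kN.
Vertical equilibrium: R_A = ΣP − R_C = 47.5 − 7.951 = 39.55 kN.

R_A = 39.55 kN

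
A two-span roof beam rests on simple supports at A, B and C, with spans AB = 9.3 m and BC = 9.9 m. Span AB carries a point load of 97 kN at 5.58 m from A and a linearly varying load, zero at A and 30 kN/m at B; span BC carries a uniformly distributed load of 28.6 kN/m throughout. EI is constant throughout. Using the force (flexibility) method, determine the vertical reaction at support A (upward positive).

Insert a hinge at B; M_B is the redundant, and each span becomes simply supported.
End slopes at the hinge B, treating each span as simply supported:
  span AB: point load 97 at a = 5.58: Pab(L + a)/(6LEI) = 536.9/EI
  span AB: triangular load, peak 30: w₀L³/(45EI) = 536.2/EI
  span BC: UDL 28.6: wL³/(24EI) = 1156/EI
  relative rotation θ_0 = (1073 + 1156)/EI = 2229/EI
A unit hogging moment at B produces rotation L₁/(3EI) + L₂/(3EI) = 6.4/EI.
Compatibility: M_B·(L₁+L₂)/(3EI) = θ_0, giving M_B = 348.4 kN·m (hogging).
Span AB, ΣM about A with M_B applied at B: R_B^{AB}·9.3 = 1406 + 348.4, so R_B^{AB} = 188.7 kN and R_A = 236.5 − 188.7 = 47.84 kN.

R_A = 47.84 kN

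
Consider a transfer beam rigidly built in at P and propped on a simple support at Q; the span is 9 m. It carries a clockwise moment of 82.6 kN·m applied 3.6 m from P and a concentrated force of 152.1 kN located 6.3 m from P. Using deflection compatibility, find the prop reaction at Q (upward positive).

Choose R_Q as the redundant. The primary structure is the cantilever fixed at P.
Free-end deflection of the primary structure under the applied loading (downward +):
  clockwise couple 82.6 at a = 3.6: M₀a(2L − a)/(2EI) = 2141/EI
  point load 152.1 at a = 6.3: Pa²(3L − a)/(6EI) = 20827/EI
  δ_0 = 22968/EI
Tip deflection under a unit load at Q: L³/(3EI) = 243/EI.
The prop prevents deflection at Q: R_Q = δ_0/δ_{QQ} = 22968/243 = 94.52 kN.

R_Q = 94.52 kN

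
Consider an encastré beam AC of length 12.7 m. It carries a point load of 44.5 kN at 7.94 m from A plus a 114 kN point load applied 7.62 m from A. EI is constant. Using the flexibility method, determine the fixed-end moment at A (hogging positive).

M_A = 188.6 kN·m

Release both end moments; the primary structure is a simply-supported span AC with redundants M_A and M_C.
On the primary (simply-supported) span, the end slopes from the loading are:
  at A: point load 44.5 at a = 7.94: Pab(L + b)/(6LEI) = 385.4/EI
  at C: point load 44.5 at a = 7.94: Pab(L + a)/(6LEI) = 455.6/EI
  at A: point load 114 at a = 7.62: Pab(L + b)/(6LEI) = 1030/EI
  at C: point load 114 at a = 7.62: Pab(L + a)/(6LEI) = 1177/EI
  θ_A0 = 1415/EI,  θ_C0 = 1632/EI
Flexibility coefficients: a unit moment at one end gives L/(3EI) there and L/(6EI) at the far end, so f₁₁ = f₂₂ = 4.233/EI and f₁₂ = f₂₁ = 2.117/EI.
Compatibility — zero rotation at each built-in end:
  4.233 M_A + 2.117 M_C = 1415
  2.117 M_A + 4.233 M_C = 1632
Solving the pair gives M_A = 188.6 kN·m and M_C = 291.3 kN·m (hogging).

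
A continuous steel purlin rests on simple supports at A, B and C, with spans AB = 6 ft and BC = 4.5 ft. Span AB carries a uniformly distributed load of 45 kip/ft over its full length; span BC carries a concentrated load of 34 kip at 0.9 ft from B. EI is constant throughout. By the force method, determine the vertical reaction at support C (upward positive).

R_C = -21.01 kip

Insert a hinge at B; M_B is the redundant, and each span becomes simply supported.
End slopes at the hinge B, treating each span as simply supported:
  span AB: UDL 45: wL³/(24EI) = 405/EI
  span BC: point load 34 at a = 0.9: Pab(L + b)/(6LEI) = 33.05/EI
  relative rotation θ_0 = (405 + 33.05)/EI = 438/EI
A unit hogging moment at B produces rotation L₁/(3EI) + L₂/(3EI) = 3.5/EI.
Slope continuity at B: θ_0 = M_B·3.5/EI, so M_B = 438/3.5 = 125.2 kip·ft (hogging).
Span BC, ΣM about C: R_B^{BC}·4.5 = 122.4 + 125.2, so R_B^{BC} = 55.01 kip and R_C = 34 − 55.01 = -21.01 kip.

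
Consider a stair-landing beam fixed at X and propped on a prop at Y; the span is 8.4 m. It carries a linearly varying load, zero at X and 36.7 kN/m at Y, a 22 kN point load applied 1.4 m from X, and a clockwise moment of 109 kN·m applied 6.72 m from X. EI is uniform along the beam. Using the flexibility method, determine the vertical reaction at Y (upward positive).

Release the roller at Y. Primary structure: cantilever fixed at X.
Free-end deflection of the primary structure under the applied loading (downward +):
  triangular load, peak 36.7 at the free end: 11w₀L⁴/(120EI) = 16749/EI
  point load 22 at a = 1.4: Pa²(3L − a)/(6EI) = 171/EI
  clockwise couple 109 at a = 6.72: M₀a(2L − a)/(2EI) = 3692/EI
  δ_0 = 20612/EI
Tip deflection under a unit load at Y: L³/(3EI) = 197.6/EI.
Compatibility at Y: δ_0 − R_Y·δ_{YY} = 0, so R_Y = 20612/197.6 = 104.3 kN.

R_Y = 104.3 kN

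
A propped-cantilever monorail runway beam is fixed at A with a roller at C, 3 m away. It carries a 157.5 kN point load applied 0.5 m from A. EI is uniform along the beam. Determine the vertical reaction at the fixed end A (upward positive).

Take the reaction at C as the redundant and release it; the primary structure is a cantilever fixed at A.
Free-end deflection of the primary structure under the applied loading (downward +):
  point load 157.5 at a = 0.5: Pa²(3L − a)/(6EI) = 55.78/EI
Tip deflection under a unit load at C: L³/(3EI) = 9/EI.
The prop prevents deflection at C: R_C = δ_0/δ_{CC} = 55.78/9 = 6.198 kN.
Vertical equilibrium: R_A = ΣP − R_C = 157.5 − 6.198 = 151.3 kN.

R_A = 151.3 kN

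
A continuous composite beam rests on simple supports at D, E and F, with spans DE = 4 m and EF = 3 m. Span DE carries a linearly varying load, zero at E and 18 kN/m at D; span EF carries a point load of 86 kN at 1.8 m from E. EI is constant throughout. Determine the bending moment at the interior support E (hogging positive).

M_E = 28.18 kN·m

Take M_E as the redundant. Released structure: two simple spans DE and EF with a hinge at E.
Rotations at E on the released spans (each span's end-slope, ×1/EI):
  span DE: triangular load, peak 18: 7w₀L³/(360EI) = 22.4/EI
  span EF: point load 86 at a = 1.8: Pab(L + b)/(6LEI) = 43.34/EI
  relative rotation θ_0 = (22.4 + 43.34)/EI = 65.74/EI
A unit hogging moment at E produces rotation L₁/(3EI) + L₂/(3EI) = 2.333/EI.
Compatibility: M_E·(L₁+L₂)/(3EI) = θ_0, giving M_E = 28.18 kN·m (hogging).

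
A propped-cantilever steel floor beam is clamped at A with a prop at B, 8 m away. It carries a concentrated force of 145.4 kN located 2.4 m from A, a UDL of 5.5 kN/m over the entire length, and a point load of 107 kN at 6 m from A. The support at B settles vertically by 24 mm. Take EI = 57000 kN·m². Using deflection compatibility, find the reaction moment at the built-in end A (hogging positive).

M_A = 416.1 kN·m

Release the roller at B. Primary structure: cantilever fixed at A.
Downward deflection at the released point B due to the loads:
  point load 145.4 at a = 2.4: Pa²(3L − a)/(6EI) = 3015/EI
  UDL 5.5: wL⁴/(8EI) = 2816/EI
  point load 107 at a = 6: Pa²(3L − a)/(6EI) = 11556/EI
  δ_0 = 17387/EI
Flexibility coefficient — unit upward force at B: δ_{BB} = L³/(3EI) = 170.7/EI.
With EI = 57000 kN·m²: δ_0 = 0.30504 m and δ_{BB} = 0.002994 m/kN.
Compatibility — the beam at B must follow the support down by 0.024 m: δ_0 − R_B·δ_{BB} = 0.024, so R_B = (0.30504 − 0.024)/0.002994 = 93.86 kN.
Moment equilibrium about A: M_A = Σ(load moments about A) − R_B·L = 1167 − 93.86×8 = 416.1 kN·m.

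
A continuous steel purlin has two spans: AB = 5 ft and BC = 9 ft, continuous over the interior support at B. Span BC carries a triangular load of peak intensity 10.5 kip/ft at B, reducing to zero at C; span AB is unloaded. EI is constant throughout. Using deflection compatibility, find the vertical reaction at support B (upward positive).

Take M_B as the redundant. Released structure: two simple spans AB and BC with a hinge at B.
Discontinuity in slope at B on the released structure — sum the simple-span end rotations:
  span BC: triangular load, peak 10.5: w₀L³/(45EI) = 170.1/EI
  relative rotation θ_0 = (0 + 170.1)/EI = 170.1/EI
A unit hogging moment at B produces rotation L₁/(3EI) + L₂/(3EI) = 4.667/EI.
Compatibility: M_B·(L₁+L₂)/(3EI) = θ_0, giving M_B = 36.45 kip·ft (hogging).
Span AB, ΣM about A with M_B applied at B: R_B^{AB}·5 = 0 + 36.45, so R_B^{AB} = 7.29 kip and R_A = 0 − 7.29 = -7.29 kip.
Span BC, ΣM about C: R_B^{BC}·9 = 283.5 + 36.45, so R_B^{BC} = 35.55 kip and R_C = 47.25 − 35.55 = 11.7 kip.
R_B = 7.29 + 35.55 = 42.84 kip.

R_B = 42.84 kip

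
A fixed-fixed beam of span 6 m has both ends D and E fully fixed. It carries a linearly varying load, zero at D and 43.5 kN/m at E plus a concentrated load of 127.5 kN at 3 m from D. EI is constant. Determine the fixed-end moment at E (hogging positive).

Take the two fixed-end moments M_D, M_E as redundants; the released structure is the simple span DE.
End rotations of the released simple span under the applied load (×1/EI):
  at D: triangular load, peak 43.5: 7w₀L³/(360EI) = 182.7/EI
  at E: triangular load, peak 43.5: w₀L³/(45EI) = 208.8/EI
  at D: point load 127.5 at a = 3: Pab(L + b)/(6LEI) = 286.9/EI
  at E: point load 127.5 at a = 3: Pab(L + a)/(6LEI) = 286.9/EI
  θ_D0 = 469.6/EI,  θ_E0 = 495.7/EI
Flexibility coefficients: a unit moment at one end gives L/(3EI) there and L/(6EI) at the far end, so f₁₁ = f₂₂ = 2/EI and f₁₂ = f₂₁ = 1/EI.
Compatibility — zero rotation at each built-in end:
  2 M_D + 1 M_E = 469.6
  1 M_D + 2 M_E = 495.7
Solving the pair gives M_D = 147.8 kN·m and M_E = 173.9 kN·m (hogging).

M_E = 173.9 kN·m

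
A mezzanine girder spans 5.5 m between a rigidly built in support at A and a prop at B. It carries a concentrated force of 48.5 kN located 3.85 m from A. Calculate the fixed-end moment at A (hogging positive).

M_A = 36.41 kN·m

Remove the prop at B; the released (primary) structure is a cantilever built in at A.
Downward deflection at the released point B due to the loads:
  point load 48.5 at a = 3.85: Pa²(3L − a)/(6EI) = 1516/EI
Flexibility coefficient — unit upward force at B: δ_{BB} = L³/(3EI) = 55.46/EI.
The prop prevents deflection at B: R_B = δ_0/δ_{BB} = 1516/55.46 = 27.33 kN.
Moment equilibrium about A: M_A = Σ(load moments about A) − R_B·L = 186.7 − 27.33×5.5 = 36.41 kN·m.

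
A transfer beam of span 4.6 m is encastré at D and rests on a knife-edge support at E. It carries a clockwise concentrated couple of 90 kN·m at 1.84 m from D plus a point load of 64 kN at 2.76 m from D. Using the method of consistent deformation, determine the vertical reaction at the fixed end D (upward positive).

Choose R_E as the redundant. The primary structure is the cantilever fixed at D.
Primary-structure tip deflection at E by superposition:
  clockwise couple 90 at a = 1.84: M₀a(2L − a)/(2EI) = 609.4/EI
  point load 64 at a = 2.76: Pa²(3L − a)/(6EI) = 897/EI
  δ_0 = 1506/EI
Tip deflection under a unit load at E: L³/(3EI) = 32.45/EI.
Compatibility at E: δ_0 − R_E·δ_{EE} = 0, so R_E = 1506/32.45 = 46.43 kN.
Vertical equilibrium: R_D = ΣP − R_E = 64 − 46.43 = 17.57 kN.

R_D = 17.57 kN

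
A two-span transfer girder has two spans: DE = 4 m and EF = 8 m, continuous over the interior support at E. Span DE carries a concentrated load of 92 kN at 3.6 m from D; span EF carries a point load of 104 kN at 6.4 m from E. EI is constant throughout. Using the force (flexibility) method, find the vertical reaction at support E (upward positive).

Insert a hinge at E; M_E is the redundant, and each span becomes simply supported.
Discontinuity in slope at E on the released structure — sum the simple-span end rotations:
  span DE: point load 92 at a = 3.6: Pab(L + a)/(6LEI) = 41.95/EI
  span EF: point load 104 at a = 6.4: Pab(L + b)/(6LEI) = 213/EI
  relative rotation θ_0 = (41.95 + 213)/EI = 254.9/EI
A unit hogging moment at E produces rotation L₁/(3EI) + L₂/(3EI) = 4/EI.
Compatibility: M_E·(L₁+L₂)/(3EI) = θ_0, giving M_E = 63.74 kN·m (hogging).
Span DE, ΣM about D with M_E applied at E: R_E^{DE}·4 = 331.2 + 63.74, so R_E^{DE} = 98.73 kN and R_D = 92 − 98.73 = -6.734 kN.
Span EF, ΣM about F: R_E^{EF}·8 = 166.4 + 63.74, so R_E^{EF} = 28.77 kN and R_F = 104 − 28.77 = 75.23 kN.
R_E = 98.73 + 28.77 = 127.5 kN.

R_E = 127.5 kN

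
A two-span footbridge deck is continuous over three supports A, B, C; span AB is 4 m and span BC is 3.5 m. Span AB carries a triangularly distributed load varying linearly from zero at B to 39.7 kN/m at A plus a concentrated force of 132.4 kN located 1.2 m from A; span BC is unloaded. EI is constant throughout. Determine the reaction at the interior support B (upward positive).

R_B = 97.43 kN

Insert a hinge at B; M_B is the redundant, and each span becomes simply supported.
Discontinuity in slope at B on the released structure — sum the simple-span end rotations:
  span AB: triangular load, peak 39.7: 7w₀L³/(360EI) = 49.4/EI
  span AB: point load 132.4 at a = 1.2: Pab(L + a)/(6LEI) = 96.39/EI
  relative rotation θ_0 = (145.8 + 0)/EI = 145.8/EI
A unit hogging moment at B produces rotation L₁/(3EI) + L₂/(3EI) = 2.5/EI.
Slope continuity at B: θ_0 = M_B·2.5/EI, so M_B = 145.8/2.5 = 58.32 kN·m (hogging).
Span AB, ΣM about A with M_B applied at B: R_B^{AB}·4 = 264.7 + 58.32, so R_B^{AB} = 80.77 kN and R_A = 211.8 − 80.77 = 131 kN.
Span BC, ΣM about C: R_B^{BC}·3.5 = 0 + 58.32, so R_B^{BC} = 16.66 kN and R_C = 0 − 16.66 = -16.66 kN.
R_B = 80.77 + 16.66 = 97.43 kN.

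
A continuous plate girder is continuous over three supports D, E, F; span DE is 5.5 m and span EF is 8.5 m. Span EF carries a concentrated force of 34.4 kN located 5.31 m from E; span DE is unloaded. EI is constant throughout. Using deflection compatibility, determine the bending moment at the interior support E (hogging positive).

M_E = 28.62 kN·m

Take M_E as the redundant. Released structure: two simple spans DE and EF with a hinge at E.
Discontinuity in slope at E on the released structure — sum the simple-span end rotations:
  span EF: point load 34.4 at a = 5.31: Pab(L + b)/(6LEI) = 133.6/EI
  relative rotation θ_0 = (0 + 133.6)/EI = 133.6/EI
A unit hogging moment at E produces rotation L₁/(3EI) + L₂/(3EI) = 4.667/EI.
Slope continuity at E: θ_0 = M_E·4.667/EI, so M_E = 133.6/4.667 = 28.62 kN·m (hogging).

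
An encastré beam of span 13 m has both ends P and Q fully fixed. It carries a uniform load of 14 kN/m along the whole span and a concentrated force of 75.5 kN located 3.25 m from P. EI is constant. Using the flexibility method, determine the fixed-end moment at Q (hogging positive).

M_Q = 243.2 kN·m

Take the two fixed-end moments M_P, M_Q as redundants; the released structure is the simple span PQ.
On the primary (simply-supported) span, the end slopes from the loading are:
  at P: UDL 14: wL³/(24EI) = 1282/EI
  at Q: UDL 14: wL³/(24EI) = 1282/EI
  at P: point load 75.5 at a = 3.25: Pab(L + b)/(6LEI) = 697.8/EI
  at Q: point load 75.5 at a = 3.25: Pab(L + a)/(6LEI) = 498.4/EI
  θ_P0 = 1979/EI,  θ_Q0 = 1780/EI
Flexibility coefficients: a unit moment at one end gives L/(3EI) there and L/(6EI) at the far end, so f₁₁ = f₂₂ = 4.333/EI and f₁₂ = f₂₁ = 2.167/EI.
Compatibility — zero rotation at each built-in end:
  4.333 M_P + 2.167 M_Q = 1979
  2.167 M_P + 4.333 M_Q = 1780
Solving the pair gives M_P = 335.2 kN·m and M_Q = 243.2 kN·m (hogging).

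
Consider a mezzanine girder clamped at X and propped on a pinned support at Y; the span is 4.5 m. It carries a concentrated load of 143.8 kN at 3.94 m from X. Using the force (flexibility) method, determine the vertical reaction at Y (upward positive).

R_Y = 117.1 kN

Release the roller at Y. Primary structure: cantilever fixed at X.
Free-end deflection of the primary structure under the applied loading (downward +):
  point load 143.8 at a = 3.94: Pa²(3L − a)/(6EI) = 3557/EI
Flexibility coefficient — unit upward force at Y: δ_{YY} = L³/(3EI) = 30.38/EI.
Compatibility at Y: δ_0 − R_Y·δ_{YY} = 0, so R_Y = 3557/30.38 = 117.1 kN.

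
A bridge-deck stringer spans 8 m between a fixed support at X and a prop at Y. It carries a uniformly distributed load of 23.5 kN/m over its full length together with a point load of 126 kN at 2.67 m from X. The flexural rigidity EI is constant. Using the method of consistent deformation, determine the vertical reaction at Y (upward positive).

Remove the prop at Y; the released (primary) structure is a cantilever built in at X.
Downward deflection at the released point Y due to the loads:
  UDL 23.5: wL⁴/(8EI) = 12032/EI
  point load 126 at a = 2.67: Pa²(3L − a)/(6EI) = 3193/EI
  δ_0 = 15225/EI
Flexibility coefficient — unit upward force at Y: δ_{YY} = L³/(3EI) = 170.7/EI.
The prop prevents deflection at Y: R_Y = δ_0/δ_{YY} = 15225/170.7 = 89.21 kN.

R_Y = 89.21 kN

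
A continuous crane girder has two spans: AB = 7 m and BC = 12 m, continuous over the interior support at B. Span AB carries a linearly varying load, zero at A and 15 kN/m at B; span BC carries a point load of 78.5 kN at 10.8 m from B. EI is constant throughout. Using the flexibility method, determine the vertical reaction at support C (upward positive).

Take M_B as the redundant. Released structure: two simple spans AB and BC with a hinge at B.
End slopes at the hinge B, treating each span as simply supported:
  span AB: triangular load, peak 15: w₀L³/(45EI) = 114.3/EI
  span BC: point load 78.5 at a = 10.8: Pab(L + b)/(6LEI) = 186.5/EI
  relative rotation θ_0 = (114.3 + 186.5)/EI = 300.8/EI
A unit hogging moment at B produces rotation L₁/(3EI) + L₂/(3EI) = 6.333/EI.
Compatibility: M_B·(L₁+L₂)/(3EI) = θ_0, giving M_B = 47.5 kN·m (hogging).
Span BC, ΣM about C: R_B^{BC}·12 = 94.2 + 47.5, so R_B^{BC} = 11.81 kN and R_C = 78.5 − 11.81 = 66.69 kN.

R_C = 66.69 kN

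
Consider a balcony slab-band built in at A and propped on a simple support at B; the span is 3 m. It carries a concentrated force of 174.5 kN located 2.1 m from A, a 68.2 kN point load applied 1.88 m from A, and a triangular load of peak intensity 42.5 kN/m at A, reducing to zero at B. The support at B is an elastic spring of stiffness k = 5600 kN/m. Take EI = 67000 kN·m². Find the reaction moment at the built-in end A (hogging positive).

Release the roller at B. Primary structure: cantilever fixed at A.
Deflection at B on the released cantilever, summing each load's contribution:
  point load 174.5 at a = 2.1: Pa²(3L − a)/(6EI) = 885/EI
  point load 68.2 at a = 1.88: Pa²(3L − a)/(6EI) = 286/EI
  triangular load, peak 42.5 at the fixed end: w₀L⁴/(30EI) = 114.8/EI
  δ_0 = 1286/EI
Flexibility coefficient — unit upward force at B: δ_{BB} = L³/(3EI) = 9/EI.
With EI = 67000 kN·m²: δ_0 = 0.019191 m and δ_{BB} = 0.000134 m/kN.
Compatibility — the spring shortens by R_B/k under the reaction it provides: δ_0 − R_B·δ_{BB} = R_B/k. With 1/k = 0.000179 m/kN, R_B = δ_0 / (δ_{BB} + 1/k) = 0.019191 / (0.000134 + 0.000179) = 61.33 kN.
Moment equilibrium about A: M_A = Σ(load moments about A) − R_B·L = 558.4 − 61.33×3 = 374.4 kN·m.

M_A = 374.4 kN·m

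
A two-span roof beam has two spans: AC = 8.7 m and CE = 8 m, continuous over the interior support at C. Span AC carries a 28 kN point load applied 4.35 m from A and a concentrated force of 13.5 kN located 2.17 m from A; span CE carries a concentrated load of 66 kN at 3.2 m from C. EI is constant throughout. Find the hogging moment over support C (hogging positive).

Insert a hinge at C; M_C is the redundant, and each span becomes simply supported.
End slopes at the hinge C, treating each span as simply supported:
  span AC: point load 28 at a = 4.35: Pab(L + a)/(6LEI) = 132.5/EI
  span AC: point load 13.5 at a = 2.17: Pab(L + a)/(6LEI) = 39.84/EI
  span CE: point load 66 at a = 3.2: Pab(L + b)/(6LEI) = 270.3/EI
  relative rotation θ_0 = (172.3 + 270.3)/EI = 442.6/EI
A unit hogging moment at C produces rotation L₁/(3EI) + L₂/(3EI) = 5.567/EI.
Slope continuity at C: θ_0 = M_C·5.567/EI, so M_C = 442.6/5.567 = 79.51 kN·m (hogging).

M_C = 79.51 kN·m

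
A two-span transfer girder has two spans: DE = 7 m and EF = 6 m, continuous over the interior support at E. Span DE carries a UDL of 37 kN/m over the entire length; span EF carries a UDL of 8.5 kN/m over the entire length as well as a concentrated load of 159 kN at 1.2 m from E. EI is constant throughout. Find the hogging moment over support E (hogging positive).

M_E = 203.1 kN·m

Release continuity at E by inserting a hinge; the redundant is the internal moment M_E. The primary structure is two simply-supported spans DE and EF.
End slopes at the hinge E, treating each span as simply supported:
  span DE: UDL 37: wL³/(24EI) = 528.8/EI
  span EF: UDL 8.5: wL³/(24EI) = 76.5/EI
  span EF: point load 159 at a = 1.2: Pab(L + b)/(6LEI) = 274.8/EI
  relative rotation θ_0 = (528.8 + 351.3)/EI = 880/EI
A unit hogging moment at E produces rotation L₁/(3EI) + L₂/(3EI) = 4.333/EI.
Slope continuity at E: θ_0 = M_E·4.333/EI, so M_E = 880/4.333 = 203.1 kN·m (hogging).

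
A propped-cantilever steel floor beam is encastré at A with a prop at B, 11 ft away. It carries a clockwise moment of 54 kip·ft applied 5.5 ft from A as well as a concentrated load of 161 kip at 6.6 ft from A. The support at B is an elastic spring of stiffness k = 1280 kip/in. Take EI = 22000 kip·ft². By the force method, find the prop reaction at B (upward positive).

Take the reaction at B as the redundant and release it; the primary structure is a cantilever fixed at A.
Deflection at B on the released cantilever, summing each load's contribution:
  clockwise couple 54 at a = 5.5: M₀a(2L − a)/(2EI) = 2450/EI
  point load 161 at a = 6.6: Pa²(3L − a)/(6EI) = 30858/EI
  δ_0 = 33308/EI
Tip deflection under a unit load at B: L³/(3EI) = 443.7/EI.
With EI = 22000 kip·ft²: δ_0 = 1.514 ft and δ_{BB} = 0.020167 ft/kip.
Compatibility — the spring shortens by R_B/k under the reaction it provides: δ_0 − R_B·δ_{BB} = R_B/k. With 1/k = 1/(1280×12) ft/kip = 0.000065 ft/kip, R_B = δ_0 / (δ_{BB} + 1/k) = 1.514 / (0.020167 + 0.000065) = 74.83 kip.

R_B = 74.83 kip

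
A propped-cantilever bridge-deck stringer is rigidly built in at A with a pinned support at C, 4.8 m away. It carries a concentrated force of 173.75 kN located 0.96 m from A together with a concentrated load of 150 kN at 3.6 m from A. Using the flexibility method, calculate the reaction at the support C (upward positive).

R_C = 104.7 kN

Remove the prop at C; the released (primary) structure is a cantilever built in at A.
Free-end deflection of the primary structure under the applied loading (downward +):
  point load 173.75 at a = 0.96: Pa²(3L − a)/(6EI) = 358.7/EI
  point load 150 at a = 3.6: Pa²(3L − a)/(6EI) = 3499/EI
  δ_0 = 3858/EI
Tip deflection under a unit load at C: L³/(3EI) = 36.86/EI.
Compatibility at C: δ_0 − R_C·δ_{CC} = 0, so R_C = 3858/36.86 = 104.7 kN.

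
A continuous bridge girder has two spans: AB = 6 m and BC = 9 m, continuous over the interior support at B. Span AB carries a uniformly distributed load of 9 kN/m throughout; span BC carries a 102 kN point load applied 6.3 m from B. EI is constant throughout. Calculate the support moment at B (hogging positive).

Insert a hinge at B; M_B is the redundant, and each span becomes simply supported.
End slopes at the hinge B, treating each span as simply supported:
  span AB: UDL 9: wL³/(24EI) = 81/EI
  span BC: point load 102 at a = 6.3: Pab(L + b)/(6LEI) = 375.9/EI
  relative rotation θ_0 = (81 + 375.9)/EI = 456.9/EI
A unit hogging moment at B produces rotation L₁/(3EI) + L₂/(3EI) = 5/EI.
Slope continuity at B: θ_0 = M_B·5/EI, so M_B = 456.9/5 = 91.38 kN·m (hogging).

M_B = 91.38 kN·m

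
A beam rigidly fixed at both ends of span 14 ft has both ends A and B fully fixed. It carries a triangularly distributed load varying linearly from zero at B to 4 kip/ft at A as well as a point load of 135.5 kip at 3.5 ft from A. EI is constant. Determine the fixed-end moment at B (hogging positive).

Take the two fixed-end moments M_A, M_B as redundants; the released structure is the simple span AB.
End rotations of the released simple span under the applied load (×1/EI):
  at A: triangular load, peak 4: w₀L³/(45EI) = 243.9/EI
  at B: triangular load, peak 4: 7w₀L³/(360EI) = 213.4/EI
  at A: point load 135.5 at a = 3.5: Pab(L + b)/(6LEI) = 1452/EI
  at B: point load 135.5 at a = 3.5: Pab(L + a)/(6LEI) = 1037/EI
  θ_A0 = 1696/EI,  θ_B0 = 1251/EI
Flexibility coefficients: a unit moment at one end gives L/(3EI) there and L/(6EI) at the far end, so f₁₁ = f₂₂ = 4.667/EI and f₁₂ = f₂₁ = 2.333/EI.
Compatibility — zero rotation at each built-in end:
  4.667 M_A + 2.333 M_B = 1696
  2.333 M_A + 4.667 M_B = 1251
Solving the pair gives M_A = 306 kip·ft and M_B = 115.1 kip·ft (hogging).

M_B = 115.1 kip·ft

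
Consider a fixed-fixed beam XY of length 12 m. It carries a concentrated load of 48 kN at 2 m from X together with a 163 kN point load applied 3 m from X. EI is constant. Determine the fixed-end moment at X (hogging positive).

M_X = 341.7 kN·m

Release both end moments; the primary structure is a simply-supported span XY with redundants M_X and M_Y.
On the primary (simply-supported) span, the end slopes from the loading are:
  at X: point load 48 at a = 2: Pab(L + b)/(6LEI) = 293.3/EI
  at Y: point load 48 at a = 2: Pab(L + a)/(6LEI) = 186.7/EI
  at X: point load 163 at a = 3: Pab(L + b)/(6LEI) = 1284/EI
  at Y: point load 163 at a = 3: Pab(L + a)/(6LEI) = 916.9/EI
  θ_X0 = 1577/EI,  θ_Y0 = 1104/EI
Flexibility coefficients: a unit moment at one end gives L/(3EI) there and L/(6EI) at the far end, so f₁₁ = f₂₂ = 4/EI and f₁₂ = f₂₁ = 2/EI.
Compatibility — zero rotation at each built-in end:
  4 M_X + 2 M_Y = 1577
  2 M_X + 4 M_Y = 1104
Solving the pair gives M_X = 341.7 kN·m and M_Y = 105 kN·m (hogging).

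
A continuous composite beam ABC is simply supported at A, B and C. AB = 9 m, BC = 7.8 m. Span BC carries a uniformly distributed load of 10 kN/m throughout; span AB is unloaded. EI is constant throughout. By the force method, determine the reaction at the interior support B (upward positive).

R_B = 47.45 kN

Take M_B as the redundant. Released structure: two simple spans AB and BC with a hinge at B.
End slopes at the hinge B, treating each span as simply supported:
  span BC: UDL 10: wL³/(24EI) = 197.7/EI
  relative rotation θ_0 = (0 + 197.7)/EI = 197.7/EI
A unit hogging moment at B produces rotation L₁/(3EI) + L₂/(3EI) = 5.6/EI.
Slope continuity at B: θ_0 = M_B·5.6/EI, so M_B = 197.7/5.6 = 35.31 kN·m (hogging).
Span AB, ΣM about A with M_B applied at B: R_B^{AB}·9 = 0 + 35.31, so R_B^{AB} = 3.923 kN and R_A = 0 − 3.923 = -3.923 kN.
Span BC, ΣM about C: R_B^{BC}·7.8 = 304.2 + 35.31, so R_B^{BC} = 43.53 kN and R_C = 78 − 43.53 = 34.47 kN.
R_B = 3.923 + 43.53 = 47.45 kN.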